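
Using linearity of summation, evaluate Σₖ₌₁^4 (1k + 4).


Σ(1k+4) = 1·Σk + 4·n
= 1·10 + 4·4
= 10 + 16 = 26

Σ = 26


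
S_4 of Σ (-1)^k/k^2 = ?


S = -1 + 1/4 - 1/9 + 1/16
= -0.7986
(Full series converges to -π²/12 ≈ -0.8225)

S_4 = -0.7986


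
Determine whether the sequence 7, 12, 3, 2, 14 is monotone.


Differences: 5, -9, -1, 12
Difference at position 1 is +5 (> 0) but position 2 is -9 (< 0) — sequence both rises and falls
→ NOT monotonic

Not monotonic


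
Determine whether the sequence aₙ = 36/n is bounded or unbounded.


a₁ = 36, a₂ = 36/2, a₃ = 36/3, ...
0 < aₙ ≤ 36 for all n ≥ 1
Lower bound: 0, Upper bound: 36
The sequence IS bounded

Bounded (0 < aₙ ≤ 36)


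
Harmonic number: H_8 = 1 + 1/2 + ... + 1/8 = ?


H_8 = 1/1 + 1/2 + 1/3 + 1/4 + 1/5 + 1/6 + 1/7 + 1/8
= 761/280
≈ 2.7179

H_8 = 761/280 ≈ 2.7179


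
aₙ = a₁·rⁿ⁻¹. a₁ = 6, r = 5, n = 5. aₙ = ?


aₙ = a₁·r^(n-1)
= 6×5^4
= 6×625
= 3750

a_5 = 3750


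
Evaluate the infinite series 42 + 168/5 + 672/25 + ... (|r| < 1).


S∞ = a₁/(1-r) = 42/(1 - 4/5)
= 42/(1/5)
= 210

S∞ = 210


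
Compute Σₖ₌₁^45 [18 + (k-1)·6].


aₙ = 18 + (45-1)×6 = 282
Sₙ = n(a₁+aₙ)/2 = 45×(18+282)/2
= 45×300/2 = 6750

S_45 = 6750


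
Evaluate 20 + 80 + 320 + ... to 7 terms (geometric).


Sₙ = 20×(4^7 - 1)/(4 - 1)
= 20×(16384 - 1)/3
= 20×16383/3
= 109220

S_7 = 109220


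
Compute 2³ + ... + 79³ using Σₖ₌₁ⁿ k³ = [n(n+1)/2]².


Σₖ₌2^79 k³ = [79·80/2]² − [1·2/2]²
= 9985600 − 1 = 9985599

Σk³ = 9985599


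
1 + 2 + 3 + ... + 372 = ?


n(n+1)/2 = 372×373/2 = 138756/2 = 69378

Σk = 69378


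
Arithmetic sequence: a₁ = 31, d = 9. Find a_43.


aₙ = a₁ + (n-1)d
= 31 + (43-1)×9
= 31 + 378
= 409

a_43 = 409


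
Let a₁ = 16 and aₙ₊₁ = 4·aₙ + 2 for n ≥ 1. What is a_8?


Computing step by step:
a_1 = 16
a_2 = 66
a_3 = 266
a_4 = 1066
a_5 = 4266
a_6 = 17066
a_7 = 68266
a_8 = 273066


a_8 = 273066


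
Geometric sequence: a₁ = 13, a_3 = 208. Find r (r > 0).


r^(n-1) = aₙ/a₁
r^2 = 208/13 = 16
r = 16^(1/2)
= ±4; taking r > 0 gives r = 4

r = 4


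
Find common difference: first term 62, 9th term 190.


d = (aₙ - a₁)/(n-1)
= (190 - 62)/(9-1)
= 128/8 = 16

d = 16


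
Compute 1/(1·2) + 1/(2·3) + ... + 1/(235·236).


1/(k(k+1)) = 1/k - 1/(k+1) (partial fractions)
Telescoping: Σ = 1 - 1/236 = 235/236

Sum = 235/236


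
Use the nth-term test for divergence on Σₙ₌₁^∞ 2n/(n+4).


lim(n→∞) 2n/(n+4) = 2/1 = 2  (divide numerator and denominator by n)
lim aₙ = 2 ≠ 0 → series DIVERGES

Diverges (lim aₙ = 2 ≠ 0)


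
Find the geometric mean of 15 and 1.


GM = √(15×1) = √15 = 3.873

GM = 3.873


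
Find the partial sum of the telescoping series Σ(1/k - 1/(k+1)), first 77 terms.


Telescoping: adjacent terms cancel.
= 1/1 - 1/78
= 1 - 1/78 = 77/78

Sum = 77/78


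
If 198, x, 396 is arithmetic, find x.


AM = (198 + 396)/2 = 594/2 = 297

AM = 297


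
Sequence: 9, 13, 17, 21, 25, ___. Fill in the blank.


Pattern: arithmetic (d=4)
Terms: 9, 13, 17, 21, 25
Next term = 29

Next term = 29


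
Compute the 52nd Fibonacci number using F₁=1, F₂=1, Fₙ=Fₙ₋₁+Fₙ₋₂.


Fibonacci sequence: 1, 1, 2, 3, 5, 8, 13, 21, 34, 55, 89, ...
F(52) = 32951280099

F(52) = 32951280099


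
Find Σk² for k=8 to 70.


Σₖ₌8^70 k² = Σₖ₌₁^70 k² − Σₖ₌₁^7 k²
= 70·71·141/6 − 7·8·15/6
= 116795 − 140 = 116655

Σk² = 116655


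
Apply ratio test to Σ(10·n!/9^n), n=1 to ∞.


aₙ = 10·n!/9^n
a_{n+1}/aₙ = (n+1)!/9^(n+1) × 9^n/n!  (constant 10 cancels)
= (n+1)/9
L = lim(n→∞) (n+1)/9 = ∞
L > 1 → series DIVERGES

Diverges (ratio test: L = ∞ > 1)


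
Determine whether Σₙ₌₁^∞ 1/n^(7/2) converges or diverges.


p-series test: Σ c/n^p converges if p > 1, diverges if p ≤ 1 (constant c > 0 doesn't affect convergence).
p = 7/2
7/2 > 1 → CONVERGES

Converges (p = 7/2 > 1)


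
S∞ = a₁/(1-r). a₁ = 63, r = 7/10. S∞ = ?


S∞ = a₁/(1-r) = 63/(1 - 7/10)
= 63/(3/10)
= 210

S∞ = 210


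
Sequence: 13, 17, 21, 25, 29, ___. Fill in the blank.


Pattern: arithmetic (d=4)
Terms: 13, 17, 21, 25, 29
Next term = 33

Next term = 33


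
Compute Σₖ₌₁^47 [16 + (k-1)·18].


aₙ = 16 + (47-1)×18 = 844
Sₙ = n(a₁+aₙ)/2 = 47×(16+844)/2
= 47×860/2 = 20210

S_47 = 20210


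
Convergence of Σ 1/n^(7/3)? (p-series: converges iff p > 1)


p-series test: Σ c/n^p converges if p > 1, diverges if p ≤ 1 (constant c > 0 doesn't affect convergence).
p = 7/3
7/3 > 1 → CONVERGES

Converges (p = 7/3 > 1)


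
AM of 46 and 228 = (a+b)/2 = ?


AM = (46 + 228)/2 = 274/2 = 137

AM = 137


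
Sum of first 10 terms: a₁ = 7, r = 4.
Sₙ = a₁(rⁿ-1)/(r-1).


Sₙ = 7×(4^10 - 1)/(4 - 1)
= 7×(1048576 - 1)/3
= 7×1048575/3
= 2446675

S_10 = 2446675


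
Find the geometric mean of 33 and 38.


GM = √(33×38) = √1254 = 35.4119

GM = 35.4119


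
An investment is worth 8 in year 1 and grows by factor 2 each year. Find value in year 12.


aₙ = a₁·r^(n-1)
= 8×2^11
= 8×2048
= 16384

a_12 = 16384


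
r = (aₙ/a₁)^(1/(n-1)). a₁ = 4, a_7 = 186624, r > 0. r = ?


r^(n-1) = aₙ/a₁
r^6 = 186624/4 = 46656
r = 46656^(1/6)
= ±6; taking r > 0 gives r = 6

r = 6


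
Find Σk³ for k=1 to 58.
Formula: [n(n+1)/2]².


n(n+1)/2 = 58×59/2 = 1711
Σk³ = 1711² = 2927521

Σk³ = 2927521


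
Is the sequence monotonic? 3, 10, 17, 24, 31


Differences: 7, 7, 7, 7
All differences > 0 → strictly INCREASING

Monotonically increasing


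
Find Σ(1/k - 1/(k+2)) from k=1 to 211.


Telescoping with gap 2: two head and two tail terms survive.
= (1 + 1/2) - (1/212 + 1/213)
= 3/2 - 1/212 - 1/213 = 67309/45156

Sum = 67309/45156


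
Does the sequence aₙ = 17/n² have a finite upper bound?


a₁ = 17, a₂ = 17/4, a₃ = 17/9, ...
0 < aₙ ≤ 17 for all n ≥ 1
The sequence IS bounded

Bounded (0 < aₙ ≤ 17)


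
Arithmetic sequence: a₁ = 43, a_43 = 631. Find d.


d = (aₙ - a₁)/(n-1)
= (631 - 43)/(43-1)
= 588/42 = 14

d = 14


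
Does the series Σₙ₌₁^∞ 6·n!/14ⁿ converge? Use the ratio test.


aₙ = 6·n!/14^n
a_{n+1}/aₙ = (n+1)!/14^(n+1) × 14^n/n!  (constant 6 cancels)
= (n+1)/14
L = lim(n→∞) (n+1)/14 = ∞
L > 1 → series DIVERGES

Diverges (ratio test: L = ∞ > 1)


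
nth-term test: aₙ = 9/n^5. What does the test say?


lim(n→∞) 9/n^5 = 0
lim aₙ = 0 → nth-term test is INCONCLUSIVE
(Need other tests; this is actually a convergent p-series with p=5 > 1)

Inconclusive (lim aₙ = 0; need another test)


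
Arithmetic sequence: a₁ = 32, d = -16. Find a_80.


aₙ = a₁ + (n-1)d
= 32 + (80-1)×-16
= 32 - 1264
= -1232

a_80 = -1232


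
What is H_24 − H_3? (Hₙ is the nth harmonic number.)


Σₖ₌4^24 1/k = 1/4 + 1/5 + 1/6 + ... + 1/24
= 693417203/356948592
≈ 1.9426

Sum = 693417203/356948592 ≈ 1.9426


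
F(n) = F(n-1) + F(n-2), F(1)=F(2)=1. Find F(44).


Fibonacci sequence: 1, 1, 2, 3, 5, 8, 13, 21, 34, 55, 89, ...
F(44) = 701408733

F(44) = 701408733


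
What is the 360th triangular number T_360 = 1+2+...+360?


n(n+1)/2 = 360×361/2 = 129960/2 = 64980

Σk = 64980


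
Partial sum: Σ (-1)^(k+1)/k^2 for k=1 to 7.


S = 1 - 1/4 + 1/9 - 1/16 + 1/25 - 1/36 + 1/49
= 0.8312
(Full series converges to +π²/12 ≈ +0.8225)

S_7 = 0.8312


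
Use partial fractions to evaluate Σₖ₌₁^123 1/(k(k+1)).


1/(k(k+1)) = 1/k - 1/(k+1) (partial fractions)
Telescoping: Σ = 1 - 1/124 = 123/124

Sum = 123/124


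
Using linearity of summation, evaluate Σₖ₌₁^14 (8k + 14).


Σ(8k+14) = 8·Σk + 14·n
= 8·105 + 14·14
= 840 + 196 = 1036

Σ = 1036


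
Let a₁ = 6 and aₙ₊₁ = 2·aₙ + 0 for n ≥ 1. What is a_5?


Computing step by step:
a_1 = 6
a_2 = 12
a_3 = 24
a_4 = 48
a_5 = 96


a_5 = 96


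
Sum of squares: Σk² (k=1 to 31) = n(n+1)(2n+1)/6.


n = 31
n(n+1)(2n+1)/6 = 31×32×63/6
= 62496/6 = 10416

Σk² = 10416


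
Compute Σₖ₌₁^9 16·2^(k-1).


Sₙ = 16×(2^9 - 1)/(2 - 1)
= 16×(512 - 1)/1
= 16×511/1
= 8176

S_9 = 8176


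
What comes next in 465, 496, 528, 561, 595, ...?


Pattern: triangular numbers: n(n+1)/2
Terms: 465, 496, 528, 561, 595
Next term = 630

Next term = 630


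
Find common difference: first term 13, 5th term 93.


d = (aₙ - a₁)/(n-1)
= (93 - 13)/(5-1)
= 80/4 = 20

d = 20


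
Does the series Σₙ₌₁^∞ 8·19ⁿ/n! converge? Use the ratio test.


aₙ = 8·19^n/n!
a_{n+1}/aₙ = 19^(n+1)/(n+1)! × n!/19^n  (constant 8 cancels)
= 19/(n+1)
L = lim(n→∞) 19/(n+1) = 0
L < 1 → series CONVERGES

Converges (ratio test: L = 0 < 1)


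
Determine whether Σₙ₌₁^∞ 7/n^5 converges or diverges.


p-series test: Σ c/n^p converges if p > 1, diverges if p ≤ 1 (constant c > 0 doesn't affect convergence).
p = 5
5 > 1 → CONVERGES

Converges (p = 5 > 1)


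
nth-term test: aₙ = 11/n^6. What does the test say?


lim(n→∞) 11/n^6 = 0
lim aₙ = 0 → nth-term test is INCONCLUSIVE
(Need other tests; this is actually a convergent p-series with p=6 > 1)

Inconclusive (lim aₙ = 0; need another test)


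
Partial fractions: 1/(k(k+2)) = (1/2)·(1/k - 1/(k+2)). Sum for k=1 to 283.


1/(k(k+2)) = (1/2)·(1/k - 1/(k+2)) (partial fractions)
Telescoping: Σ = (1/2)·(1 + 1/2 - 1/284 - 1/285) = 120841/161880

Sum = 120841/161880


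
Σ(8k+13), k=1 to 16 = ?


Σ(8k+13) = 8·Σk + 13·n
= 8·136 + 13·16
= 1088 + 208 = 1296

Σ = 1296


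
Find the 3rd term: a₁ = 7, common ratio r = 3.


aₙ = a₁·r^(n-1)
= 7×3^2
= 7×9
= 63

a_3 = 63


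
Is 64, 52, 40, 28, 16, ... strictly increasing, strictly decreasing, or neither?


Differences: -12, -12, -12, -12
All differences < 0 → strictly DECREASING

Monotonically decreasing


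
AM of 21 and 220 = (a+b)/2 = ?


AM = (21 + 220)/2 = 241/2 = 120.5

AM = 120.5


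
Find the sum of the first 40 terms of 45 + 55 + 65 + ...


aₙ = 45 + (40-1)×10 = 435
Sₙ = n(a₁+aₙ)/2 = 40×(45+435)/2
= 40×480/2 = 9600

S_40 = 9600


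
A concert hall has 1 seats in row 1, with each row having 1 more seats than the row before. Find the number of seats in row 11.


aₙ = a₁ + (n-1)d
= 1 + (11-1)×1
= 1 + 10
= 11

a_11 = 11


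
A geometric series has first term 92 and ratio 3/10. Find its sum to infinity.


S∞ = a₁/(1-r) = 92/(1 - 3/10)
= 92/(7/10)
= 920/7

S∞ = 920/7


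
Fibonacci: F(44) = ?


Fibonacci sequence: 1, 1, 2, 3, 5, 8, 13, 21, 34, 55, 89, ...
F(44) = 701408733

F(44) = 701408733


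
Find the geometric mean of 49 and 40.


GM = √(49×40) = √1960 = 44.2719

GM = 44.2719


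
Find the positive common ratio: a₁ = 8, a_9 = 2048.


r^(n-1) = aₙ/a₁
r^8 = 2048/8 = 256
r = 256^(1/8)
= ±2; taking r > 0 gives r = 2

r = 2


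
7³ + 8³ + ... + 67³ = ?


Σₖ₌7^67 k³ = [67·68/2]² − [6·7/2]²
= 5189284 − 441 = 5188843

Σk³ = 5188843


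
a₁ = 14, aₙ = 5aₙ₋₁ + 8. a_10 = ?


Computing step by step:
a_1 = 14
a_2 = 78
a_3 = 398
a_4 = 1998
a_5 = 9998
a_6 = 49998
a_7 = 249998
a_8 = 1249998
a_9 = 6249998
a_10 = 31249998


a_10 = 31249998


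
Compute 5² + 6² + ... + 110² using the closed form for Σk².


Σₖ₌5^110 k² = Σₖ₌₁^110 k² − Σₖ₌₁^4 k²
= 110·111·221/6 − 4·5·9/6
= 449735 − 30 = 449705

Σk² = 449705


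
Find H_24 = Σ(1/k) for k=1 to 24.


H_24 = 1/1 + 1/2 + 1/3 + ... + 1/24
= 1347822955/356948592
≈ 3.776

H_24 = 1347822955/356948592 ≈ 3.776


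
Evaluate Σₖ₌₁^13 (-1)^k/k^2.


S = -1 + 1/4 - 1/9 + 1/16 - 1/25 + 1/36 - 1/49 + 1/64 ± ...
= -0.8252
(Full series converges to -π²/12 ≈ -0.8225)

S_13 = -0.8252


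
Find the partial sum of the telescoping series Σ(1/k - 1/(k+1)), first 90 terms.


Telescoping: adjacent terms cancel.
= 1/1 - 1/91
= 1 - 1/91 = 90/91

Sum = 90/91


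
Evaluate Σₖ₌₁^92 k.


n(n+1)/2 = 92×93/2 = 8556/2 = 4278

Σk = 4278


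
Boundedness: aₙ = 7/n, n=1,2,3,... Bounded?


a₁ = 7, a₂ = 7/2, a₃ = 7/3, ...
0 < aₙ ≤ 7 for all n ≥ 1
Lower bound: 0, Upper bound: 7
The sequence IS bounded

Bounded (0 < aₙ ≤ 7)


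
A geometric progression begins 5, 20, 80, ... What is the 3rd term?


aₙ = a₁·r^(n-1)
= 5×4^2
= 5×16
= 80

a_3 = 80


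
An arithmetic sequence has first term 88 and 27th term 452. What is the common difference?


d = (aₙ - a₁)/(n-1)
= (452 - 88)/(27-1)
= 364/26 = 14

d = 14


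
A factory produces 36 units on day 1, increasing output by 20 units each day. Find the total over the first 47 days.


aₙ = 36 + (47-1)×20 = 956
Sₙ = n(a₁+aₙ)/2 = 47×(36+956)/2
= 47×992/2 = 23312

S_47 = 23312


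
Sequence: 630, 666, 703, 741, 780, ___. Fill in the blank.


Pattern: triangular numbers: n(n+1)/2
Terms: 630, 666, 703, 741, 780
Next term = 820

Next term = 820


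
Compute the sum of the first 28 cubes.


n(n+1)/2 = 28×29/2 = 406
Σk³ = 406² = 164836

Σk³ = 164836


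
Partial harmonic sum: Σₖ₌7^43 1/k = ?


Σₖ₌7^43 1/k = 1/7 + 1/8 + 1/9 + ... + 1/43
= 232431227381323457/122332313750680800
≈ 1.9

Sum = 232431227381323457/122332313750680800 ≈ 1.9


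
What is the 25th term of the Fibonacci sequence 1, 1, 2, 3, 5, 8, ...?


Fibonacci sequence: 1, 1, 2, 3, 5, 8, 13, 21, 34, 55, 89, ...
F(25) = 75025

F(25) = 75025


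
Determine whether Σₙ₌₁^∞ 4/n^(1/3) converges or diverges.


p-series test: Σ c/n^p converges if p > 1, diverges if p ≤ 1 (constant c > 0 doesn't affect convergence).
p = 1/3
1/3 ≤ 1 → DIVERGES

Diverges (p = 1/3 ≤ 1)


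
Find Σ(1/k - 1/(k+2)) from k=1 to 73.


Telescoping with gap 2: two head and two tail terms survive.
= (1 + 1/2) - (1/74 + 1/75)
= 3/2 - 1/74 - 1/75 = 4088/2775

Sum = 4088/2775


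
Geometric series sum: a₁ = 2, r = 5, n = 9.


Sₙ = 2×(5^9 - 1)/(5 - 1)
= 2×(1953125 - 1)/4
= 2×1953124/4
= 976562

S_9 = 976562


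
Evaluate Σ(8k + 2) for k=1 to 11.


Σ(8k+2) = 8·Σk + 2·n
= 8·66 + 2·11
= 528 + 22 = 550

Σ = 550


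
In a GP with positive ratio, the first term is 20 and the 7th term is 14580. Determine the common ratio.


r^(n-1) = aₙ/a₁
r^6 = 14580/20 = 729
r = 729^(1/6)
= ±3; taking r > 0 gives r = 3

r = 3


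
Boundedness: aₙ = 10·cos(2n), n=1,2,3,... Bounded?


For all n, -1 ≤ cos(2n) ≤ 1, so -10 ≤ 10·cos(2n) ≤ 10
Lower bound: -10, Upper bound: 10
The sequence IS bounded

Bounded (-10 ≤ aₙ ≤ 10)


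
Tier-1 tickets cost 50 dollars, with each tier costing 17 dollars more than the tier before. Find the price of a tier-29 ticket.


aₙ = a₁ + (n-1)d
= 50 + (29-1)×17
= 50 + 476
= 526

a_29 = 526


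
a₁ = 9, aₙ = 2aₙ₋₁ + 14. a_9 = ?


Computing step by step:
a_1 = 9
a_2 = 32
a_3 = 78
a_4 = 170
a_5 = 354
a_6 = 722
a_7 = 1458
a_8 = 2930
a_9 = 5874


a_9 = 5874


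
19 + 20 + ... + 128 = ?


Σₖ₌19^128 k = Σₖ₌₁^128 k − Σₖ₌₁^18 k
= 128·129/2 − 18·19/2
= 8256 − 171 = 8085

Σk = 8085


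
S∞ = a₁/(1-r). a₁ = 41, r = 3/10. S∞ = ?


S∞ = a₁/(1-r) = 41/(1 - 3/10)
= 41/(7/10)
= 410/7

S∞ = 410/7


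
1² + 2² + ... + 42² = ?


n = 42
n(n+1)(2n+1)/6 = 42×43×85/6
= 153510/6 = 25585

Σk² = 25585


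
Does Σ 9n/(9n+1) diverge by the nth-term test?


lim(n→∞) 9n/(9n+1) = 9/9 = 1  (divide numerator and denominator by n)
lim aₙ = 1 ≠ 0 → series DIVERGES

Diverges (lim aₙ = 1 ≠ 0)


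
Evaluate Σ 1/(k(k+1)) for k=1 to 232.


1/(k(k+1)) = 1/k - 1/(k+1) (partial fractions)
Telescoping: Σ = 1 - 1/233 = 232/233

Sum = 232/233


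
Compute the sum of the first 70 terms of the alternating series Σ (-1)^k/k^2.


S = -1 + 1/4 - 1/9 + 1/16 - 1/25 + 1/36 - 1/49 + 1/64 ± ...
= -0.8224
(Full series converges to -π²/12 ≈ -0.8225)

S_70 = -0.8224


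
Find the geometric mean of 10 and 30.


GM = √(10×30) = √300 = 17.3205

GM = 17.3205


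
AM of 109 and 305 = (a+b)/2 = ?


AM = (109 + 305)/2 = 414/2 = 207

AM = 207


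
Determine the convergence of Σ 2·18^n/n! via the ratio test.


aₙ = 2·18^n/n!
a_{n+1}/aₙ = 18^(n+1)/(n+1)! × n!/18^n  (constant 2 cancels)
= 18/(n+1)
L = lim(n→∞) 18/(n+1) = 0
L < 1 → series CONVERGES

Converges (ratio test: L = 0 < 1)


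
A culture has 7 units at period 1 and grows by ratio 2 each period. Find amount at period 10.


aₙ = a₁·r^(n-1)
= 7×2^9
= 7×512
= 3584

a_10 = 3584


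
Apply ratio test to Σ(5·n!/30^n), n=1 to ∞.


aₙ = 5·n!/30^n
a_{n+1}/aₙ = (n+1)!/30^(n+1) × 30^n/n!  (constant 5 cancels)
= (n+1)/30
L = lim(n→∞) (n+1)/30 = ∞
L > 1 → series DIVERGES

Diverges (ratio test: L = ∞ > 1)


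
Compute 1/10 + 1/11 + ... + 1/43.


Σₖ₌10^43 1/k = 1/10 + 1/11 + 1/12 + ... + 1/43
= 1302498148247319299/856326196254765600
≈ 1.521

Sum = 1302498148247319299/856326196254765600 ≈ 1.521


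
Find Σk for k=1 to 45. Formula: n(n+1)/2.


n(n+1)/2 = 45×46/2 = 2070/2 = 1035

Σk = 1035


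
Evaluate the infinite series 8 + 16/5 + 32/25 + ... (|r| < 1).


S∞ = a₁/(1-r) = 8/(1 - 2/5)
= 8/(3/5)
= 40/3

S∞ = 40/3


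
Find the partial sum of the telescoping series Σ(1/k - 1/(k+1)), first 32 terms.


Telescoping: adjacent terms cancel.
= 1/1 - 1/33
= 1 - 1/33 = 32/33

Sum = 32/33


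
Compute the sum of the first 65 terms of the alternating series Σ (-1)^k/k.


S = -1 + 1/2 - 1/3 + 1/4 - 1/5 + 1/6 - 1/7 + 1/8 ± ...
= -0.7008
(Full series converges to -ln(2) ≈ -0.6931)

S_65 = -0.7008


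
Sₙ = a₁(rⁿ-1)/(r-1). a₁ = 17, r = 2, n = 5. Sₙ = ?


Sₙ = 17×(2^5 - 1)/(2 - 1)
= 17×(32 - 1)/1
= 17×31/1
= 527

S_5 = 527


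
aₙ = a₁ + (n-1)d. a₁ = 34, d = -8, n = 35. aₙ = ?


aₙ = a₁ + (n-1)d
= 34 + (35-1)×-8
= 34 - 272
= -238

a_35 = -238


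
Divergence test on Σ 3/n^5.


lim(n→∞) 3/n^5 = 0
lim aₙ = 0 → nth-term test is INCONCLUSIVE
(Need other tests; this is actually a convergent p-series with p=5 > 1)

Inconclusive (lim aₙ = 0; need another test)


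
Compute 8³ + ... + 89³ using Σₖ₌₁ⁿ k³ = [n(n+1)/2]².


Σₖ₌8^89 k³ = [89·90/2]² − [7·8/2]²
= 16040025 − 784 = 16039241

Σk³ = 16039241


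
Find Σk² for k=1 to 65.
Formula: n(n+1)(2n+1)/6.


n = 65
n(n+1)(2n+1)/6 = 65×66×131/6
= 561990/6 = 93665

Σk² = 93665


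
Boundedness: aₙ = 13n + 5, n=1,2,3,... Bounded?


aₙ = 13n + 5 → as n→∞, aₙ→∞
No finite upper bound exists
The sequence is UNBOUNDED

Unbounded (aₙ → ∞ as n → ∞)


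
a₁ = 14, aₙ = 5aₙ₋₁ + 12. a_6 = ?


Computing step by step:
a_1 = 14
a_2 = 82
a_3 = 422
a_4 = 2122
a_5 = 10622
a_6 = 53122


a_6 = 53122


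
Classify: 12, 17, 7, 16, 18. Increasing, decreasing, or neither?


Differences: 5, -10, 9, 2
Difference at position 1 is +5 (> 0) but position 2 is -10 (< 0) — sequence both rises and falls
→ NOT monotonic

Not monotonic


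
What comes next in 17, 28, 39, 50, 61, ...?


Pattern: arithmetic (d=11)
Terms: 17, 28, 39, 50, 61
Next term = 72

Next term = 72


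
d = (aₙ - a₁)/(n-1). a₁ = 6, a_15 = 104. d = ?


d = (aₙ - a₁)/(n-1)
= (104 - 6)/(15-1)
= 98/14 = 7

d = 7


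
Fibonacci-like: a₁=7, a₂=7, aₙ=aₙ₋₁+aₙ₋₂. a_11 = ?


Computing iteratively: 7, 7, 14, 21, 35, 56, 91, 147, 238, 385, 623
a_11 = 623

a_11 = 623


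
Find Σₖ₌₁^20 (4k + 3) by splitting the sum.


Σ(4k+3) = 4·Σk + 3·n
= 4·210 + 3·20
= 840 + 60 = 900

Σ = 900


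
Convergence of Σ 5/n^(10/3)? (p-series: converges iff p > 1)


p-series test: Σ c/n^p converges if p > 1, diverges if p ≤ 1 (constant c > 0 doesn't affect convergence).
p = 10/3
10/3 > 1 → CONVERGES

Converges (p = 10/3 > 1)


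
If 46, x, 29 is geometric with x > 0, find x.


GM = √(46×29) = √1334 = 36.524

GM = 36.524


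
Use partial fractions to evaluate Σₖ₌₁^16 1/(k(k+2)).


1/(k(k+2)) = (1/2)·(1/k - 1/(k+2)) (partial fractions)
Telescoping: Σ = (1/2)·(1 + 1/2 - 1/17 - 1/18) = 106/153

Sum = 106/153


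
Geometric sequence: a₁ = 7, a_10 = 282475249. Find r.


r^(n-1) = aₙ/a₁
r^9 = 282475249/7 = 40353607
r = 40353607^(1/9)
= 7

r = 7


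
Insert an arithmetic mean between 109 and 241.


AM = (109 + 241)/2 = 350/2 = 175

AM = 175


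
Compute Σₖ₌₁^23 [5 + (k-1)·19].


aₙ = 5 + (23-1)×19 = 423
Sₙ = n(a₁+aₙ)/2 = 23×(5+423)/2
= 23×428/2 = 4922

S_23 = 4922


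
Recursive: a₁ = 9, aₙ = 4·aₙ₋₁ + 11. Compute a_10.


Computing step by step:
a_1 = 9
a_2 = 47
a_3 = 199
a_4 = 807
a_5 = 3239
a_6 = 12967
a_7 = 51879
a_8 = 207527
a_9 = 830119
a_10 = 3320487


a_10 = 3320487


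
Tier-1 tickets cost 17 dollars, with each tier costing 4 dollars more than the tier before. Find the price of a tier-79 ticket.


aₙ = a₁ + (n-1)d
= 17 + (79-1)×4
= 17 + 312
= 329

a_79 = 329


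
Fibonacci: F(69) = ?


Fibonacci sequence: 1, 1, 2, 3, 5, 8, 13, 21, 34, 55, 89, ...
F(69) = 117669030460994

F(69) = 117669030460994


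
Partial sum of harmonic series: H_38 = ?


H_38 = 1/1 + 1/2 + 1/3 + ... + 1/38
= 2053580969474233/485721041551200
≈ 4.2279

H_38 = 2053580969474233/485721041551200 ≈ 4.2279


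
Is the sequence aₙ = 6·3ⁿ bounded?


aₙ = 6·3ⁿ → as n→∞, aₙ→∞ (since base 3 > 1)
No finite upper bound exists
The sequence is UNBOUNDED

Unbounded (aₙ → ∞ as n → ∞)


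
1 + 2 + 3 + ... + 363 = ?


n(n+1)/2 = 363×364/2 = 132132/2 = 66066

Σk = 66066


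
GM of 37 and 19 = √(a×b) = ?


GM = √(37×19) = √703 = 26.5141

GM = 26.5141


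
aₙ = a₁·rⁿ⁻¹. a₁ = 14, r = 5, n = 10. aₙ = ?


aₙ = a₁·r^(n-1)
= 14×5^9
= 14×1953125
= 27343750

a_10 = 27343750


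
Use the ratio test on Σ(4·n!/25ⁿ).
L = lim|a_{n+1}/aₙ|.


aₙ = 4·n!/25^n
a_{n+1}/aₙ = (n+1)!/25^(n+1) × 25^n/n!  (constant 4 cancels)
= (n+1)/25
L = lim(n→∞) (n+1)/25 = ∞
L > 1 → series DIVERGES

Diverges (ratio test: L = ∞ > 1)


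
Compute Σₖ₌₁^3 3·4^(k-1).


Sₙ = 3×(4^3 - 1)/(4 - 1)
= 3×(64 - 1)/3
= 3×63/3
= 63

S_3 = 63


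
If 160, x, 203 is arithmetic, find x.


AM = (160 + 203)/2 = 363/2 = 181.5

AM = 181.5


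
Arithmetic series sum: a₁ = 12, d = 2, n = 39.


aₙ = 12 + (39-1)×2 = 88
Sₙ = n(a₁+aₙ)/2 = 39×(12+88)/2
= 39×100/2 = 1950

S_39 = 1950


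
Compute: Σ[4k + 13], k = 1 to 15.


Σ(4k+13) = 4·Σk + 13·n
= 4·120 + 13·15
= 480 + 195 = 675

Σ = 675


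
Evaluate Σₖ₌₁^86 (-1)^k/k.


S = -1 + 1/2 - 1/3 + 1/4 - 1/5 + 1/6 - 1/7 + 1/8 ± ...
= -0.6874
(Full series converges to -ln(2) ≈ -0.6931)

S_86 = -0.6874


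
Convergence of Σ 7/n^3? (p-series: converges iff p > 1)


p-series test: Σ c/n^p converges if p > 1, diverges if p ≤ 1 (constant c > 0 doesn't affect convergence).
p = 3
3 > 1 → CONVERGES

Converges (p = 3 > 1)


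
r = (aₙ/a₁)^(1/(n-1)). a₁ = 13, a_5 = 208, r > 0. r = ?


r^(n-1) = aₙ/a₁
r^4 = 208/13 = 16
r = 16^(1/4)
= ±2; taking r > 0 gives r = 2

r = 2


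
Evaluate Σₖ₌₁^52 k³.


n(n+1)/2 = 52×53/2 = 1378
Σk³ = 1378² = 1898884

Σk³ = 1898884


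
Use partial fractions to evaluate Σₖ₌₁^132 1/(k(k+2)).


1/(k(k+2)) = (1/2)·(1/k - 1/(k+2)) (partial fractions)
Telescoping: Σ = (1/2)·(1 + 1/2 - 1/133 - 1/134) = 13233/17822

Sum = 13233/17822


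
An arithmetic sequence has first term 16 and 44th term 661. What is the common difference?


d = (aₙ - a₁)/(n-1)
= (661 - 16)/(44-1)
= 645/43 = 15

d = 15


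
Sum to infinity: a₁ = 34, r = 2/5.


S∞ = a₁/(1-r) = 34/(1 - 2/5)
= 34/(3/5)
= 170/3

S∞ = 170/3


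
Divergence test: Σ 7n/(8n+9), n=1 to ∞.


lim(n→∞) 7n/(8n+9) = 7/8 = 7/8  (divide numerator and denominator by n)
lim aₙ = 7/8 ≠ 0 → series DIVERGES

Diverges (lim aₙ = 7/8 ≠ 0)


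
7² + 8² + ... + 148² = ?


Σₖ₌7^148 k² = Σₖ₌₁^148 k² − Σₖ₌₁^6 k²
= 148·149·297/6 − 6·7·13/6
= 1091574 − 91 = 1091483

Σk² = 1091483


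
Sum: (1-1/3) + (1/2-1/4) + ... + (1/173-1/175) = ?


Telescoping with gap 2: two head and two tail terms survive.
= (1 + 1/2) - (1/174 + 1/175)
= 3/2 - 1/174 - 1/175 = 22663/15225

Sum = 22663/15225


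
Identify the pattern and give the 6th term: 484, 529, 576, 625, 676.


Pattern: perfect squares: n²
Terms: 484, 529, 576, 625, 676
Next term = 729

Next term = 729


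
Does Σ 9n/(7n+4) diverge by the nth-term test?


lim(n→∞) 9n/(7n+4) = 9/7 = 9/7  (divide numerator and denominator by n)
lim aₙ = 9/7 ≠ 0 → series DIVERGES

Diverges (lim aₙ = 9/7 ≠ 0)


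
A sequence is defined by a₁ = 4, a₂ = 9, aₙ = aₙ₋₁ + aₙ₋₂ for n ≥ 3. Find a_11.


Computing iteratively: 4, 9, 13, 22, 35, 57, 92, 149, 241, 390, 631
a_11 = 631

a_11 = 631


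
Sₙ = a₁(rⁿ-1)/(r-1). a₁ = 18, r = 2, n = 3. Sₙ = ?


Sₙ = 18×(2^3 - 1)/(2 - 1)
= 18×(8 - 1)/1
= 18×7/1
= 126

S_3 = 126


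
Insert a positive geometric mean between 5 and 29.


GM = √(5×29) = √145 = 12.0416

GM = 12.0416


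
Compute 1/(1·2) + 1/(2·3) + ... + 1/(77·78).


1/(k(k+1)) = 1/k - 1/(k+1) (partial fractions)
Telescoping: Σ = 1 - 1/78 = 77/78

Sum = 77/78


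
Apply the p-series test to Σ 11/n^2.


p-series test: Σ c/n^p converges if p > 1, diverges if p ≤ 1 (constant c > 0 doesn't affect convergence).
p = 2
2 > 1 → CONVERGES

Converges (p = 2 > 1)


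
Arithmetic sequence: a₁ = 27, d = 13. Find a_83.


aₙ = a₁ + (n-1)d
= 27 + (83-1)×13
= 27 + 1066
= 1093

a_83 = 1093


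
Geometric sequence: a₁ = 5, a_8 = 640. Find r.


r^(n-1) = aₙ/a₁
r^7 = 640/5 = 128
r = 128^(1/7)
= 2

r = 2


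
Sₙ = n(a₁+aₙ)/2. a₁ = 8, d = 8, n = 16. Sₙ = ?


aₙ = 8 + (16-1)×8 = 128
Sₙ = n(a₁+aₙ)/2 = 16×(8+128)/2
= 16×136/2 = 1088

S_16 = 1088


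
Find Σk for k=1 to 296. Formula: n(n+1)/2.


n(n+1)/2 = 296×297/2 = 87912/2 = 43956

Σk = 43956


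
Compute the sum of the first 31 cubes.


n(n+1)/2 = 31×32/2 = 496
Σk³ = 496² = 246016

Σk³ = 246016


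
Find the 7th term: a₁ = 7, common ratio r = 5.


aₙ = a₁·r^(n-1)
= 7×5^6
= 7×15625
= 109375

a_7 = 109375


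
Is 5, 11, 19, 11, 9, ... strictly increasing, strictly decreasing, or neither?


Differences: 6, 8, -8, -2
Difference at position 1 is +6 (> 0) but position 3 is -8 (< 0) — sequence both rises and falls
→ NOT monotonic

Not monotonic


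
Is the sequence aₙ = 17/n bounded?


a₁ = 17, a₂ = 17/2, a₃ = 17/3, ...
0 < aₙ ≤ 17 for all n ≥ 1
Lower bound: 0, Upper bound: 17
The sequence IS bounded

Bounded (0 < aₙ ≤ 17)


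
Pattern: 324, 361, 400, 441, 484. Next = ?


Pattern: perfect squares: n²
Terms: 324, 361, 400, 441, 484
Next term = 529

Next term = 529


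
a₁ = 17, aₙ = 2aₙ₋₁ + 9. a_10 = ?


Computing step by step:
a_1 = 17
a_2 = 43
a_3 = 95
a_4 = 199
a_5 = 407
a_6 = 823
a_7 = 1655
a_8 = 3319
a_9 = 6647
a_10 = 13303


a_10 = 13303


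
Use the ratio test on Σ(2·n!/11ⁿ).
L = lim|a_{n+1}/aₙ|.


aₙ = 2·n!/11^n
a_{n+1}/aₙ = (n+1)!/11^(n+1) × 11^n/n!  (constant 2 cancels)
= (n+1)/11
L = lim(n→∞) (n+1)/11 = ∞
L > 1 → series DIVERGES

Diverges (ratio test: L = ∞ > 1)


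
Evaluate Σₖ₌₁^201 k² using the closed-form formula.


n = 201
n(n+1)(2n+1)/6 = 201×202×403/6
= 16362606/6 = 2727101

Σk² = 2727101


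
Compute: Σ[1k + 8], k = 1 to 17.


Σ(1k+8) = 1·Σk + 8·n
= 1·153 + 8·17
= 153 + 136 = 289

Σ = 289


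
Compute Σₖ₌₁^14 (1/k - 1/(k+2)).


Telescoping with gap 2: two head and two tail terms survive.
= (1 + 1/2) - (1/15 + 1/16)
= 3/2 - 1/15 - 1/16 = 329/240

Sum = 329/240


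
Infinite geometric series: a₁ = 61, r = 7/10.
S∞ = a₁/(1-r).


S∞ = a₁/(1-r) = 61/(1 - 7/10)
= 61/(3/10)
= 610/3

S∞ = 610/3


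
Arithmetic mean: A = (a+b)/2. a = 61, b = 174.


AM = (61 + 174)/2 = 235/2 = 117.5

AM = 117.5


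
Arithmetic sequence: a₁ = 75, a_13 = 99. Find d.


d = (aₙ - a₁)/(n-1)
= (99 - 75)/(13-1)
= 24/12 = 2

d = 2


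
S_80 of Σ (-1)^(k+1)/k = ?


S = 1 - 1/2 + 1/3 - 1/4 + 1/5 - 1/6 + 1/7 - 1/8 ± ...
= 0.6869
(Full series converges to +ln(2) ≈ +0.6931)

S_80 = 0.6869


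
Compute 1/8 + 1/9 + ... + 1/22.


Σₖ₌8^22 1/k = 1/8 + 1/9 + 1/10 + ... + 1/22
= 28399557/25865840
≈ 1.098

Sum = 28399557/25865840 ≈ 1.098


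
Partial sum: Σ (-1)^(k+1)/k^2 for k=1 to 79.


S = 1 - 1/4 + 1/9 - 1/16 + 1/25 - 1/36 + 1/49 - 1/64 ± ...
= 0.8225
(Full series converges to +π²/12 ≈ +0.8225)

S_79 = 0.8225


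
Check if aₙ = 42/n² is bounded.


a₁ = 42, a₂ = 42/4, a₃ = 42/9, ...
0 < aₙ ≤ 42 for all n ≥ 1
The sequence IS bounded

Bounded (0 < aₙ ≤ 42)


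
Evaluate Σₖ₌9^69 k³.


Σₖ₌9^69 k³ = [69·70/2]² − [8·9/2]²
= 5832225 − 1296 = 5830929

Σk³ = 5830929


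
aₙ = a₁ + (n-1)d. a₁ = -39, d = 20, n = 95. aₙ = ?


aₙ = a₁ + (n-1)d
= -39 + (95-1)×20
= -39 + 1880
= 1841

a_95 = 1841


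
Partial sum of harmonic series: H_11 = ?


H_11 = 1/1 + 1/2 + 1/3 + ... + 1/11
= 83711/27720
≈ 3.0199

H_11 = 83711/27720 ≈ 3.0199


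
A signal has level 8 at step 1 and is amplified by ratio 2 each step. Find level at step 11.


aₙ = a₁·r^(n-1)
= 8×2^10
= 8×1024
= 8192

a_11 = 8192


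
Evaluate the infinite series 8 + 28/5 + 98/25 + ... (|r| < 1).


S∞ = a₁/(1-r) = 8/(1 - 7/10)
= 8/(3/10)
= 80/3

S∞ = 80/3


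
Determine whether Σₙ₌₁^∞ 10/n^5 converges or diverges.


p-series test: Σ c/n^p converges if p > 1, diverges if p ≤ 1 (constant c > 0 doesn't affect convergence).
p = 5
5 > 1 → CONVERGES

Converges (p = 5 > 1)


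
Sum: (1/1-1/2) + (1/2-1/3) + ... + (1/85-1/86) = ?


Telescoping: adjacent terms cancel.
= 1/1 - 1/86
= 1 - 1/86 = 85/86

Sum = 85/86


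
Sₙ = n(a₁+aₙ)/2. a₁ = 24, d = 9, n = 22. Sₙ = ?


aₙ = 24 + (22-1)×9 = 213
Sₙ = n(a₁+aₙ)/2 = 22×(24+213)/2
= 22×237/2 = 2607

S_22 = 2607


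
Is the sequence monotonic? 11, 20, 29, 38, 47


Differences: 9, 9, 9, 9
All differences > 0 → strictly INCREASING

Monotonically increasing


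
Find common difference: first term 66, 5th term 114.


d = (aₙ - a₁)/(n-1)
= (114 - 66)/(5-1)
= 48/4 = 12

d = 12


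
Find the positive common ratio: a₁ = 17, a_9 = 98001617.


r^(n-1) = aₙ/a₁
r^8 = 98001617/17 = 5764801
r = 5764801^(1/8)
= ±7; taking r > 0 gives r = 7

r = 7


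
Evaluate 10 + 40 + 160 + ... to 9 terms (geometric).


Sₙ = 10×(4^9 - 1)/(4 - 1)
= 10×(262144 - 1)/3
= 10×262143/3
= 873810

S_9 = 873810


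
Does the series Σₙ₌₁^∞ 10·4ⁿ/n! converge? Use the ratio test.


aₙ = 10·4^n/n!
a_{n+1}/aₙ = 4^(n+1)/(n+1)! × n!/4^n  (constant 10 cancels)
= 4/(n+1)
L = lim(n→∞) 4/(n+1) = 0
L < 1 → series CONVERGES

Converges (ratio test: L = 0 < 1)


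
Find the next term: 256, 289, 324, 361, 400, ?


Pattern: perfect squares: n²
Terms: 256, 289, 324, 361, 400
Next term = 441

Next term = 441


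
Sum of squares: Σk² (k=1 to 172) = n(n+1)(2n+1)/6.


n = 172
n(n+1)(2n+1)/6 = 172×173×345/6
= 10265820/6 = 1710970

Σk² = 1710970


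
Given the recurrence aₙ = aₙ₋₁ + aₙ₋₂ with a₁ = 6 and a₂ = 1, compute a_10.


Computing iteratively: 6, 1, 7, 8, 15, 23, 38, 61, 99, 160
a_10 = 160

a_10 = 160


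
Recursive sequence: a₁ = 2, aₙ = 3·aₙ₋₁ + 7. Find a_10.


Computing step by step:
a_1 = 2
a_2 = 13
a_3 = 46
a_4 = 145
a_5 = 442
a_6 = 1333
a_7 = 4006
a_8 = 12025
a_9 = 36082
a_10 = 108253


a_10 = 108253


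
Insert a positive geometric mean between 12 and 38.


GM = √(12×38) = √456 = 21.3542

GM = 21.3542


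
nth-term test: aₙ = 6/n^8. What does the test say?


lim(n→∞) 6/n^8 = 0
lim aₙ = 0 → nth-term test is INCONCLUSIVE
(Need other tests; this is actually a convergent p-series with p=8 > 1)

Inconclusive (lim aₙ = 0; need another test)


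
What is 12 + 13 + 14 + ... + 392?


Σₖ₌12^392 k = Σₖ₌₁^392 k − Σₖ₌₁^11 k
= 392·393/2 − 11·12/2
= 77028 − 66 = 76962

Σk = 76962


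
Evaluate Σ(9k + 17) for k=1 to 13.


Σ(9k+17) = 9·Σk + 17·n
= 9·91 + 17·13
= 819 + 221 = 1040

Σ = 1040


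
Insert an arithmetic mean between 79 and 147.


AM = (79 + 147)/2 = 226/2 = 113

AM = 113


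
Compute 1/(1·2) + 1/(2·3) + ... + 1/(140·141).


1/(k(k+1)) = 1/k - 1/(k+1) (partial fractions)
Telescoping: Σ = 1 - 1/141 = 140/141

Sum = 140/141


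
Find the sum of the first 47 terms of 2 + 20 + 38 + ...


aₙ = 2 + (47-1)×18 = 830
Sₙ = n(a₁+aₙ)/2 = 47×(2+830)/2
= 47×832/2 = 19552

S_47 = 19552


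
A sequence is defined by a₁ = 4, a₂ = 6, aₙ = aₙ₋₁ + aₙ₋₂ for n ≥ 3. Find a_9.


Computing iteratively: 4, 6, 10, 16, 26, 42, 68, 110, 178
a_9 = 178

a_9 = 178


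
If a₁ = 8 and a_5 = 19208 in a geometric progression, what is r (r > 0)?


r^(n-1) = aₙ/a₁
r^4 = 19208/8 = 2401
r = 2401^(1/4)
= ±7; taking r > 0 gives r = 7

r = 7


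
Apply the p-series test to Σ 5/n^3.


p-series test: Σ c/n^p converges if p > 1, diverges if p ≤ 1 (constant c > 0 doesn't affect convergence).
p = 3
3 > 1 → CONVERGES

Converges (p = 3 > 1)


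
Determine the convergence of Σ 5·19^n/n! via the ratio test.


aₙ = 5·19^n/n!
a_{n+1}/aₙ = 19^(n+1)/(n+1)! × n!/19^n  (constant 5 cancels)
= 19/(n+1)
L = lim(n→∞) 19/(n+1) = 0
L < 1 → series CONVERGES

Converges (ratio test: L = 0 < 1)


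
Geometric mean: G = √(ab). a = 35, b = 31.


GM = √(35×31) = √1085 = 32.9393

GM = 32.9393


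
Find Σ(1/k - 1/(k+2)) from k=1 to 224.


Telescoping with gap 2: two head and two tail terms survive.
= (1 + 1/2) - (1/225 + 1/226)
= 3/2 - 1/225 - 1/226 = 37912/25425

Sum = 37912/25425


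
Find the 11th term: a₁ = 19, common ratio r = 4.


aₙ = a₁·r^(n-1)
= 19×4^10
= 19×1048576
= 19922944

a_11 = 19922944


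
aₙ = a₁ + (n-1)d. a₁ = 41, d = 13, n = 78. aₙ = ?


aₙ = a₁ + (n-1)d
= 41 + (78-1)×13
= 41 + 1001
= 1042

a_78 = 1042


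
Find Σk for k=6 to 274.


Σₖ₌6^274 k = Σₖ₌₁^274 k − Σₖ₌₁^5 k
= 274·275/2 − 5·6/2
= 37675 − 15 = 37660

Σk = 37660


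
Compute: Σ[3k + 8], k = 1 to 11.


Σ(3k+8) = 3·Σk + 8·n
= 3·66 + 8·11
= 198 + 88 = 286

Σ = 286


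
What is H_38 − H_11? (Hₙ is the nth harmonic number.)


Σₖ₌12^38 1/k = 1/12 + 1/13 + 1/14 + ... + 1/38
= 922056143114129/763275922437600
≈ 1.208

Sum = 922056143114129/763275922437600 ≈ 1.208


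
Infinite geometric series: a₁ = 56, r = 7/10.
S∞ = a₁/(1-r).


S∞ = a₁/(1-r) = 56/(1 - 7/10)
= 56/(3/10)
= 560/3

S∞ = 560/3


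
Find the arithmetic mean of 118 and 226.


AM = (118 + 226)/2 = 344/2 = 172

AM = 172


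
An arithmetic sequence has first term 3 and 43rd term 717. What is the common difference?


d = (aₙ - a₁)/(n-1)
= (717 - 3)/(43-1)
= 714/42 = 17

d = 17


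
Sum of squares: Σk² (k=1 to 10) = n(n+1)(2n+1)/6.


n = 10
n(n+1)(2n+1)/6 = 10×11×21/6
= 2310/6 = 385

Σk² = 385


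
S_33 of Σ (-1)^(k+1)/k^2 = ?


S = 1 - 1/4 + 1/9 - 1/16 + 1/25 - 1/36 + 1/49 - 1/64 ± ...
= 0.8229
(Full series converges to +π²/12 ≈ +0.8225)

S_33 = 0.8229


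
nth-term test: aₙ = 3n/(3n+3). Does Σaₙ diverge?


lim(n→∞) 3n/(3n+3) = 3/3 = 1  (divide numerator and denominator by n)
lim aₙ = 1 ≠ 0 → series DIVERGES

Diverges (lim aₙ = 1 ≠ 0)


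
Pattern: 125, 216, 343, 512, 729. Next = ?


Pattern: perfect cubes: n³
Terms: 125, 216, 343, 512, 729
Next term = 1000

Next term = 1000


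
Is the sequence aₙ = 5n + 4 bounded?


aₙ = 5n + 4 → as n→∞, aₙ→∞
No finite upper bound exists
The sequence is UNBOUNDED

Unbounded (aₙ → ∞ as n → ∞)


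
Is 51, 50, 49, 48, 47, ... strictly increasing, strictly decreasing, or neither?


Differences: -1, -1, -1, -1
All differences < 0 → strictly DECREASING

Monotonically decreasing


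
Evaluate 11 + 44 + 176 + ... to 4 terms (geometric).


Sₙ = 11×(4^4 - 1)/(4 - 1)
= 11×(256 - 1)/3
= 11×255/3
= 935

S_4 = 935


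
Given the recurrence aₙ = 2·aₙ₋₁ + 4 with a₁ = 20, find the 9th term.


Computing step by step:
a_1 = 20
a_2 = 44
a_3 = 92
a_4 = 188
a_5 = 380
a_6 = 764
a_7 = 1532
a_8 = 3068
a_9 = 6140


a_9 = 6140


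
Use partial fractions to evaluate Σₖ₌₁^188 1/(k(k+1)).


1/(k(k+1)) = 1/k - 1/(k+1) (partial fractions)
Telescoping: Σ = 1 - 1/189 = 188/189

Sum = 188/189


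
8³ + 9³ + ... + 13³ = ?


Σₖ₌8^13 k³ = [13·14/2]² − [7·8/2]²
= 8281 − 784 = 7497

Σk³ = 7497


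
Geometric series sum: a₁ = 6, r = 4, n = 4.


Sₙ = 6×(4^4 - 1)/(4 - 1)
= 6×(256 - 1)/3
= 6×255/3
= 510

S_4 = 510


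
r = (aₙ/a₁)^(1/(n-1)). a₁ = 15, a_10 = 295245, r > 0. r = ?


r^(n-1) = aₙ/a₁
r^9 = 295245/15 = 19683
r = 19683^(1/9)
= 3

r = 3


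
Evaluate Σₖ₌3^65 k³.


Σₖ₌3^65 k³ = [65·66/2]² − [2·3/2]²
= 4601025 − 9 = 4601016

Σk³ = 4601016


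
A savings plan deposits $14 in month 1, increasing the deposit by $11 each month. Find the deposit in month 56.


aₙ = a₁ + (n-1)d
= 14 + (56-1)×11
= 14 + 605
= 619

a_56 = 619


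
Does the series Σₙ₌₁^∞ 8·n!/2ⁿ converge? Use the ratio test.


aₙ = 8·n!/2^n
a_{n+1}/aₙ = (n+1)!/2^(n+1) × 2^n/n!  (constant 8 cancels)
= (n+1)/2
L = lim(n→∞) (n+1)/2 = ∞
L > 1 → series DIVERGES

Diverges (ratio test: L = ∞ > 1)


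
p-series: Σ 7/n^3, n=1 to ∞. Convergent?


p-series test: Σ c/n^p converges if p > 1, diverges if p ≤ 1 (constant c > 0 doesn't affect convergence).
p = 3
3 > 1 → CONVERGES

Converges (p = 3 > 1)


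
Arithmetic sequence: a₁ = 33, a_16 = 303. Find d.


d = (aₙ - a₁)/(n-1)
= (303 - 33)/(16-1)
= 270/15 = 18

d = 18


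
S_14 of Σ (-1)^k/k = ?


S = -1 + 1/2 - 1/3 + 1/4 - 1/5 + 1/6 - 1/7 + 1/8 ± ...
= -0.6587
(Full series converges to -ln(2) ≈ -0.6931)

S_14 = -0.6587


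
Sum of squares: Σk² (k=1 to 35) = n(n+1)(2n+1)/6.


n = 35
n(n+1)(2n+1)/6 = 35×36×71/6
= 89460/6 = 14910

Σk² = 14910


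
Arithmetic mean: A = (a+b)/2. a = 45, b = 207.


AM = (45 + 207)/2 = 252/2 = 126

AM = 126


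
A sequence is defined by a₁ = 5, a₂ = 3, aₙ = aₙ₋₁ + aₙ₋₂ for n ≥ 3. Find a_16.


Computing iteratively: 5, 3, 8, 11, 19, 30, 49, 79, 128, 207, 335, 542, ...
a_16 = 3715

a_16 = 3715


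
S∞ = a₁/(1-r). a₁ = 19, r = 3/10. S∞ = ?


S∞ = a₁/(1-r) = 19/(1 - 3/10)
= 19/(7/10)
= 190/7

S∞ = 190/7


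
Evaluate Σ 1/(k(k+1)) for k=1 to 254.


1/(k(k+1)) = 1/k - 1/(k+1) (partial fractions)
Telescoping: Σ = 1 - 1/255 = 254/255

Sum = 254/255
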